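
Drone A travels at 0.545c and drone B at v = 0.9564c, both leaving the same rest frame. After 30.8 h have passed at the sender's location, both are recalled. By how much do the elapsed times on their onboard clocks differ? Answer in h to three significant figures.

|τ_A − τ_B| = 16.8 h

A: γ = 1/√(1 − 0.545²) = 1/√0.7030 = 1.193; τ_A = 30.8/1.193 = 25.82 h.
B: γ = 1/√(1 − 0.9564²) = 1/√0.08530 = 3.424; τ_B = 30.8/3.424 = 8.995 h.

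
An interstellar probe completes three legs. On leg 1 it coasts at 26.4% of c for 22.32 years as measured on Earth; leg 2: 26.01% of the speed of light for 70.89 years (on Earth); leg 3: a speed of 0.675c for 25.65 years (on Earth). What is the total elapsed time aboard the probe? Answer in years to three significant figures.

τ = 109 years

Leg 1: β = 0.264; γ = 1/√(1 − 0.264²) = 1/√0.9303 = 1.037; τ_1 = 22.32/1.037 = 21.53 years.
Leg 2: β = 0.2601; γ = 1/√(1 − 0.2601²) = 1/√0.9323 = 1.036; τ_2 = 70.89/1.036 = 68.45 years.
Leg 3: γ = 1/√(1 − 0.675²) = 1/√0.5444 = 1.355; τ_3 = 25.65/1.355 = 18.93 years.
Total: 21.53 + 68.45 + 18.93 years.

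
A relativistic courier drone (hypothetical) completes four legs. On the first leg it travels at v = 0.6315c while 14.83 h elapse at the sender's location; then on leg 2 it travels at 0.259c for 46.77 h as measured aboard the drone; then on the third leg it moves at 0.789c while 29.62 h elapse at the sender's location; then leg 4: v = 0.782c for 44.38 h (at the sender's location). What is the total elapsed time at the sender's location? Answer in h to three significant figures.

Δt = 137 h

Leg 1: 14.83 h is already measured at the sender's location.
Leg 2: γ = 1/√(1 − 0.259²) = 1/√0.9329 = 1.035; Δt_2 = 1.035 × 46.77 = 48.42 h.
Leg 3: 29.62 h is already measured at the sender's location.
Leg 4: 44.38 h is already measured at the sender's location.
Total: 14.83 + 48.42 + 29.62 + 44.38 h.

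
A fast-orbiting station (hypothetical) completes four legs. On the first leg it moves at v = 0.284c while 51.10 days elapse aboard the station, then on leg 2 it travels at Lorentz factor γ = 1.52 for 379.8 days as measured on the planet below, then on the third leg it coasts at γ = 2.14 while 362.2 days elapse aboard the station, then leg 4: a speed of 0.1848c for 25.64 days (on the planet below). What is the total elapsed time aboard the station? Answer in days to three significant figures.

τ = 688 days

Leg 1: 51.10 days is already measured aboard the station.
Leg 2: γ = 1.52; τ_2 = 379.8/1.520 = 249.9 days.
Leg 3: 362.2 days is already measured aboard the station.
Leg 4: γ = 1/√(1 − 0.1848²) = 1/√0.9658 = 1.018; τ_4 = 25.64/1.018 = 25.20 days.
Total: 51.10 + 249.9 + 362.2 + 25.20 days.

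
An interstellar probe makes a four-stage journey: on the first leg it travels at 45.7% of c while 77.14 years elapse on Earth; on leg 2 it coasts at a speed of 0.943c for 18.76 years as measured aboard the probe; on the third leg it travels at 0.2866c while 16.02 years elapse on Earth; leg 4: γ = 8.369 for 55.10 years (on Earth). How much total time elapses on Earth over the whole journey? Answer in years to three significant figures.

Leg 1: 77.14 years is already measured on Earth.
Leg 2: γ = 1/√(1 − 0.943²) = 1/√0.1108 = 3.005; Δt_2 = 3.005 × 18.76 = 56.37 years.
Leg 3: 16.02 years is already measured on Earth.
Leg 4: 55.10 years is already measured on Earth.
Total: 77.14 + 56.37 + 16.02 + 55.10 years.

Δt = 205 years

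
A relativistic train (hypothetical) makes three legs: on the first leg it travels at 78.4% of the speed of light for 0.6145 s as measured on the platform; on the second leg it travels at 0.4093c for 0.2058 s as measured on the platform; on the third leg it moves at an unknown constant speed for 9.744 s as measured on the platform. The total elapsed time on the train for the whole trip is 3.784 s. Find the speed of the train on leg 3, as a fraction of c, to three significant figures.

Leg 1: β = 0.784; γ = 1/√(1 − 0.784²) = 1/√0.3853 = 1.611; τ_1 = 0.6145/1.611 = 0.3815 s.
Leg 2: γ = 1/√(1 − 0.4093²) = 1/√0.8325 = 1.096; τ_2 = 0.2058/1.096 = 0.1878 s.
Leg 3: speed unknown; τ_3 = 9.744/γ_3.
Total proper time: 0.3815 + 0.1878 + τ_3 = 3.784, so τ_3 = 3.784 − 0.5692 = 3.215 s.
γ_3 = 9.744/3.215 = 3.031; β = √(1 − 1/γ²) = √0.8912.

β = 0.944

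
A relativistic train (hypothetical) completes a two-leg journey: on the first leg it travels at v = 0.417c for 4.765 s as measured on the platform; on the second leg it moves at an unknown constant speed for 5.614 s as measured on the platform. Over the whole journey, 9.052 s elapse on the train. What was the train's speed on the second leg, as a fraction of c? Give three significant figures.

Leg 1: γ = 1/√(1 − 0.417²) = 1/√0.8261 = 1.100; τ_1 = 4.765/1.100 = 4.331 s.
Leg 2: speed unknown; τ_2 = 5.614/γ_2.
Total proper time: 4.331 + τ_2 = 9.052, so τ_2 = 9.052 − 4.331 = 4.721 s.
γ_2 = 5.614/4.721 = 1.189; β = √(1 − 1/γ²) = √0.2928.

β = 0.541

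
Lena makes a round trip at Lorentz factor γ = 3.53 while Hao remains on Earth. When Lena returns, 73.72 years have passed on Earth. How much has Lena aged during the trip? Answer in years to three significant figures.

τ = 20.9 years

γ = 3.53
Lena's clock measures proper time along the trip: τ = Δt/γ = 73.72/3.530 years.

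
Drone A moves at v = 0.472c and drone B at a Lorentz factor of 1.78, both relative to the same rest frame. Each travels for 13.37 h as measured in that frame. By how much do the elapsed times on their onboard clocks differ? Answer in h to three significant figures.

|τ_A − τ_B| = 4.28 h

A: γ = 1/√(1 − 0.472²) = 1/√0.7772 = 1.134; τ_A = 13.37/1.134 = 11.79 h.
B: γ = 1.78; τ_B = 13.37/1.780 = 7.511 h.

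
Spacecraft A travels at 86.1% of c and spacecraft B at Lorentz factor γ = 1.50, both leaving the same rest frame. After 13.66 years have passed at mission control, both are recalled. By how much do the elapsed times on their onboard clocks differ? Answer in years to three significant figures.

A: β = 0.861; γ = 1/√(1 − 0.861²) = 1/√0.2587 = 1.966; τ_A = 13.66/1.966 = 6.948 years.
B: γ = 1.50; τ_B = 13.66/1.500 = 9.107 years.

|τ_A − τ_B| = 2.16 years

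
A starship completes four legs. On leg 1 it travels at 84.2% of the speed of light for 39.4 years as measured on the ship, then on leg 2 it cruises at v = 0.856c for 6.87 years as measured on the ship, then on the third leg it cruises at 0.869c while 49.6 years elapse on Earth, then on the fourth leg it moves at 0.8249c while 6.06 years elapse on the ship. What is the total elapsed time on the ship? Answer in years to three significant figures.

τ = 76.9 years

Leg 1: 39.4 years is already measured on the ship.
Leg 2: 6.87 years is already measured on the ship.
Leg 3: γ = 1/√(1 − 0.869²) = 1/√0.2448 = 2.021; τ_3 = 49.6/2.021 = 24.54 years.
Leg 4: 6.06 years is already measured on the ship.
Total: 39.40 + 6.870 + 24.54 + 6.060 years.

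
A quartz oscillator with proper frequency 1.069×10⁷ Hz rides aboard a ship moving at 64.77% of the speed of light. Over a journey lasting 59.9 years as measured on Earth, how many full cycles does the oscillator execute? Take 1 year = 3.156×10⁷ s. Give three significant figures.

N = 1.54×10¹⁶

β = 0.6477; γ = 1/√(1 − 0.6477²) = 1/√0.5805 = 1.313
The oscillator's own cycle count is N = f × τ where τ is the proper time on the ship. τ = Δt/γ = 59.9/1.313 = 45.64 years = 1.440×10⁹ s.
N = 1.069×10⁷ × 1.440×10⁹ = 1.540×10¹⁶.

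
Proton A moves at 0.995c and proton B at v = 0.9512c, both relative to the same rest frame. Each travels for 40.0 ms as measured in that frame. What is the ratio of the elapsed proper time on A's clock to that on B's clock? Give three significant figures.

τ_A/τ_B = 0.324

A: γ = 1/√(1 − 0.995²) = 1/√0.009975 = 10.01. B: γ = 1/√(1 − 0.9512²) = 1/√0.09522 = 3.241.
τ_A/τ_B = γ_B/γ_A = 3.241/10.01 = 0.3237, so τ_A/τ_B = 0.3237.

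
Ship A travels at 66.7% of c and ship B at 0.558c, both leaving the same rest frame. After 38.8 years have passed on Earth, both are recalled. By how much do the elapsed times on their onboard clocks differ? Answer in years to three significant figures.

A: β = 0.667; γ = 1/√(1 − 0.667²) = 1/√0.5551 = 1.342; τ_A = 38.8/1.342 = 28.91 years.
B: γ = 1/√(1 − 0.558²) = 1/√0.6886 = 1.205; τ_B = 38.8/1.205 = 32.20 years.

|τ_A − τ_B| = 3.29 years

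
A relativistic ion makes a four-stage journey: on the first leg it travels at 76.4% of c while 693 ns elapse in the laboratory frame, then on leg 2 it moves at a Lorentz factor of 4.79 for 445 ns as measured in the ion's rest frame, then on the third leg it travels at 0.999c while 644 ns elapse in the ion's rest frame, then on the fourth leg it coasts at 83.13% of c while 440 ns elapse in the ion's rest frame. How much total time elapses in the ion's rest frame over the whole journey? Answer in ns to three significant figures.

Leg 1: β = 0.764; γ = 1/√(1 − 0.764²) = 1/√0.4163 = 1.550; τ_1 = 693/1.550 = 447.1 ns.
Leg 2: 445 ns is already measured in the ion's rest frame.
Leg 3: 644 ns is already measured in the ion's rest frame.
Leg 4: 440 ns is already measured in the ion's rest frame.
Total: 447.1 + 445.0 + 644.0 + 440.0 ns.

τ = 1980 ns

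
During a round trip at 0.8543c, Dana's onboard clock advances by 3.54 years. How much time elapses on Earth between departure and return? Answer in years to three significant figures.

Δt = 6.81 years

γ = 1/√(1 − 0.8543²) = 1/√0.2702 = 1.924
Earth-frame duration is the dilated interval: Δt = γτ = 1.924 × 3.54 years.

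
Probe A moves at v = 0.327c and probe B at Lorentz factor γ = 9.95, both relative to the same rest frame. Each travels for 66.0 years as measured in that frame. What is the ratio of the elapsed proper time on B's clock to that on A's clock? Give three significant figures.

A: γ = 1/√(1 − 0.327²) = 1/√0.8931 = 1.058. B: γ = 9.95.
τ_A/τ_B = γ_B/γ_A = 9.950/1.058 = 9.403, so τ_B/τ_A = 0.1063.

τ_B/τ_A = 0.106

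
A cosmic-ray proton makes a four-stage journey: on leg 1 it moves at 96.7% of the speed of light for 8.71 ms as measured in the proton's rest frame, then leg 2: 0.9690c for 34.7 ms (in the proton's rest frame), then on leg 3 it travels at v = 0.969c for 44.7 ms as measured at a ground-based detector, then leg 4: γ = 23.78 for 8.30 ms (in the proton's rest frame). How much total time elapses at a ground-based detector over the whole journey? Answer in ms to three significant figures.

Leg 1: β = 0.967; γ = 1/√(1 − 0.967²) = 1/√0.06491 = 3.925; Δt_1 = 3.925 × 8.71 = 34.19 ms.
Leg 2: γ = 1/√(1 − 0.9690²) = 1/√0.06104 = 4.048; Δt_2 = 4.048 × 34.7 = 140.5 ms.
Leg 3: 44.7 ms is already measured at a ground-based detector.
Leg 4: γ = 23.78; Δt_4 = 23.78 × 8.30 = 197.4 ms.
Total: 34.19 + 140.5 + 44.70 + 197.4 ms.

Δt = 417 ms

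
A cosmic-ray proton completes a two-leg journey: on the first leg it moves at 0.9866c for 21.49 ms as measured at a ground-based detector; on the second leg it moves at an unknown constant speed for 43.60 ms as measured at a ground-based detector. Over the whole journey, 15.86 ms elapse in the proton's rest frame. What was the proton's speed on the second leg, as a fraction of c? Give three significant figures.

Leg 1: γ = 1/√(1 − 0.9866²) = 1/√0.02662 = 6.129; τ_1 = 21.49/6.129 = 3.506 ms.
Leg 2: speed unknown; τ_2 = 43.60/γ_2.
Total proper time: 3.506 + τ_2 = 15.86, so τ_2 = 15.86 − 3.506 = 12.35 ms.
γ_2 = 43.60/12.35 = 3.529; β = √(1 − 1/γ²) = √0.9197.

β = 0.959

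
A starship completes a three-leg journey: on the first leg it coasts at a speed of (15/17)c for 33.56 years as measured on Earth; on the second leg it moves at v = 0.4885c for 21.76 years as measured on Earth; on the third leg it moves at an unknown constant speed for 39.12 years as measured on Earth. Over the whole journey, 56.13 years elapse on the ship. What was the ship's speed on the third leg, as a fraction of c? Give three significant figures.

β = 0.838

Leg 1: γ = 1/√(1 − (15/17)²) = 17/8 = 2.125; τ_1 = 33.56/2.125 = 15.79 years.
Leg 2: γ = 1/√(1 − 0.4885²) = 1/√0.7614 = 1.146; τ_2 = 21.76/1.146 = 18.99 years.
Leg 3: speed unknown; τ_3 = 39.12/γ_3.
Total proper time: 15.79 + 18.99 + τ_3 = 56.13, so τ_3 = 56.13 − 34.78 = 21.35 years.
γ_3 = 39.12/21.35 = 1.832; β = √(1 − 1/γ²) = √0.7021.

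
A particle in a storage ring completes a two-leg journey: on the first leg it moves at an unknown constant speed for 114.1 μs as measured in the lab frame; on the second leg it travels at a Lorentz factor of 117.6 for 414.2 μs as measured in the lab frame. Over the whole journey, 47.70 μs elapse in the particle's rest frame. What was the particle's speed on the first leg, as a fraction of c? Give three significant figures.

Leg 1: speed unknown; τ_1 = 114.1/γ_1.
Leg 2: γ = 117.6; τ_2 = 414.2/117.6 = 3.522 μs.
Total proper time: τ_1 + 3.522 = 47.70, so τ_1 = 47.70 − 3.522 = 44.18 μs.
γ_1 = 114.1/44.18 = 2.583; β = √(1 − 1/γ²) = √0.8501.

β = 0.922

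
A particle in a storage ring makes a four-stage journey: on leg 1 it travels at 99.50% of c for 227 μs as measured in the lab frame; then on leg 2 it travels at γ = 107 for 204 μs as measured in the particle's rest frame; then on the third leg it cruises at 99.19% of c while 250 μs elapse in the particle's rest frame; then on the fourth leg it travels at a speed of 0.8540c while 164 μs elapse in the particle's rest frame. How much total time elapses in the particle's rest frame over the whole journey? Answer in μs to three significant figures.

τ = 641 μs

Leg 1: β = 0.9950; γ = 1/√(1 − 0.9950²) = 1/√0.009975 = 10.01; τ_1 = 227/10.01 = 22.67 μs.
Leg 2: 204 μs is already measured in the particle's rest frame.
Leg 3: 250 μs is already measured in the particle's rest frame.
Leg 4: 164 μs is already measured in the particle's rest frame.
Total: 22.67 + 204.0 + 250.0 + 164.0 μs.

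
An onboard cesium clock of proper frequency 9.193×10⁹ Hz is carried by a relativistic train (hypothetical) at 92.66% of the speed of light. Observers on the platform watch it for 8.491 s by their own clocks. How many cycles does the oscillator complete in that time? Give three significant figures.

β = 0.9266; γ = 1/√(1 − 0.9266²) = 1/√0.1414 = 2.659
During 8.491 s of lab time, the oscillator's proper time advances by τ = Δt/γ = 8.491/2.659 = 3.193 s = 3.193×10⁰ s.
N = f × τ = 9.193×10⁹ × 3.193×10⁰ = 2.935×10¹⁰.

N = 2.94×10¹⁰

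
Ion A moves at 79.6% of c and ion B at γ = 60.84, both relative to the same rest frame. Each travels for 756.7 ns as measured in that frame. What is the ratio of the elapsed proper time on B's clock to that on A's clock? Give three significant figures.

τ_B/τ_A = 0.0272

A: β = 0.796; γ = 1/√(1 − 0.796²) = 1/√0.3664 = 1.652. B: γ = 60.84.
τ_A/τ_B = γ_B/γ_A = 60.84/1.652 = 36.83, so τ_B/τ_A = 0.02715.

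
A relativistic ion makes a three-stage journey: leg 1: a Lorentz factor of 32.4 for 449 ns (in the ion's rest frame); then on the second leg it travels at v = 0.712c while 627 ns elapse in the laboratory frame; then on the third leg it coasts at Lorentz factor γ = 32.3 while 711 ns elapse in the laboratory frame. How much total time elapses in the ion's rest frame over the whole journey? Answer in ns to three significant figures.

Leg 1: 449 ns is already measured in the ion's rest frame.
Leg 2: γ = 1/√(1 − 0.712²) = 1/√0.4931 = 1.424; τ_2 = 627/1.424 = 440.3 ns.
Leg 3: γ = 32.3; τ_3 = 711/32.30 = 22.01 ns.
Total: 449.0 + 440.3 + 22.01 ns.

τ = 911 ns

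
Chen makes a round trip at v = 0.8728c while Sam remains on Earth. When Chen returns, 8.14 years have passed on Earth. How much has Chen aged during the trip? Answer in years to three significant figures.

τ = 3.97 years

γ = 1/√(1 − 0.8728²) = 1/√0.2382 = 2.049
Chen's clock measures proper time along the trip: τ = Δt/γ = 8.14/2.049 years.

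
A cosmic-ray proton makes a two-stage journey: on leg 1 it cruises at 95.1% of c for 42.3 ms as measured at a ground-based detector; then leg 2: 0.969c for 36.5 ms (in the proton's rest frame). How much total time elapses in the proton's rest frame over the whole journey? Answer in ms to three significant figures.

Leg 1: β = 0.951; γ = 1/√(1 − 0.951²) = 1/√0.09560 = 3.234; τ_1 = 42.3/3.234 = 13.08 ms.
Leg 2: 36.5 ms is already measured in the proton's rest frame.
Total: 13.08 + 36.50 ms.

τ = 49.6 ms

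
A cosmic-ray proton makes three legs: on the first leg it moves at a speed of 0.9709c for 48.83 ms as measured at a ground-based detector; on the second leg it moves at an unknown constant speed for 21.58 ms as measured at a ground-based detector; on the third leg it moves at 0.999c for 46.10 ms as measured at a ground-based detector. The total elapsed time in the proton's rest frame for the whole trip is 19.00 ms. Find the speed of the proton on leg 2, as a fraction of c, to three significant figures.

Leg 1: γ = 1/√(1 − 0.9709²) = 1/√0.05735 = 4.176; τ_1 = 48.83/4.176 = 11.69 ms.
Leg 2: speed unknown; τ_2 = 21.58/γ_2.
Leg 3: γ = 1/√(1 − 0.999²) = 1/√0.001999 = 22.37; τ_3 = 46.10/22.37 = 2.061 ms.
Total proper time: 11.69 + τ_2 + 2.061 = 19.00, so τ_2 = 19.00 − 13.76 = 5.245 ms.
γ_2 = 21.58/5.245 = 4.115; β = √(1 − 1/γ²) = √0.9409.

β = 0.970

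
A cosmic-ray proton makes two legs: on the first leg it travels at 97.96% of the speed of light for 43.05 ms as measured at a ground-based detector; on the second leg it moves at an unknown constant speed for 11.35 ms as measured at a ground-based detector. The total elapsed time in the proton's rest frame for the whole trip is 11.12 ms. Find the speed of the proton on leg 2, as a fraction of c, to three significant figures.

Leg 1: β = 0.9796; γ = 1/√(1 − 0.9796²) = 1/√0.04038 = 4.976; τ_1 = 43.05/4.976 = 8.651 ms.
Leg 2: speed unknown; τ_2 = 11.35/γ_2.
Total proper time: 8.651 + τ_2 = 11.12, so τ_2 = 11.12 − 8.651 = 2.469 ms.
γ_2 = 11.35/2.469 = 4.597; β = √(1 − 1/γ²) = √0.9527.

β = 0.976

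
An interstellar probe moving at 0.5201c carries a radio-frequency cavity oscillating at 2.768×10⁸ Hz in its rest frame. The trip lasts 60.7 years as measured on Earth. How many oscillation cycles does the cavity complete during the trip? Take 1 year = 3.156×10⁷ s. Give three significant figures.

γ = 1/√(1 − 0.5201²) = 1/√0.7295 = 1.171
The oscillator's own cycle count is N = f × τ where τ is the proper time aboard the probe. τ = Δt/γ = 60.7/1.171 = 51.84 years = 1.636×10⁹ s.
N = 2.768×10⁸ × 1.636×10⁹ = 4.529×10¹⁷.

N = 4.53×10¹⁷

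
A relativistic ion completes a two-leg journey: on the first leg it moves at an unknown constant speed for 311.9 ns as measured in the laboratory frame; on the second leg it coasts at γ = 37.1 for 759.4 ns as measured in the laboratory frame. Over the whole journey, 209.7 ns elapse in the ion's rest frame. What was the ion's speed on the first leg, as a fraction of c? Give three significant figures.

β = 0.795

Leg 1: speed unknown; τ_1 = 311.9/γ_1.
Leg 2: γ = 37.1; τ_2 = 759.4/37.10 = 20.47 ns.
Total proper time: τ_1 + 20.47 = 209.7, so τ_1 = 209.7 − 20.47 = 189.2 ns.
γ_1 = 311.9/189.2 = 1.648; β = √(1 − 1/γ²) = √0.6319.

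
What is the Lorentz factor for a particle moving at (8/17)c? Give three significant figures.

γ = 1/√(1 − (8/17)²) = 17/15 ≈ 1.133

γ = 1.13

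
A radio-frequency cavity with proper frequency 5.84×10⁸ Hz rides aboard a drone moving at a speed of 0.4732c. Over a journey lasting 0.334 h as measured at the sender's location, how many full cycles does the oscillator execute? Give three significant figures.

γ = 1/√(1 − 0.4732²) = 1/√0.7761 = 1.135
The oscillator's own cycle count is N = f × τ where τ is the proper time aboard the drone. τ = Δt/γ = 0.334/1.135 = 0.2942 h = 1.059×10³ s.
N = 5.84×10⁸ × 1.059×10³ = 6.186×10¹¹.

N = 6.19×10¹¹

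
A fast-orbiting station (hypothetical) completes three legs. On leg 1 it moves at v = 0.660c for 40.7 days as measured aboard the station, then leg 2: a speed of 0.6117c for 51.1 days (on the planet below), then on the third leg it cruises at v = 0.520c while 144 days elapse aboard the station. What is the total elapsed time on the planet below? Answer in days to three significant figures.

Leg 1: γ = 1/√(1 − 0.660²) = 1/√0.5644 = 1.331; Δt_1 = 1.331 × 40.7 = 54.18 days.
Leg 2: 51.1 days is already measured on the planet below.
Leg 3: γ = 1/√(1 − 0.520²) = 1/√0.7296 = 1.171; Δt_3 = 1.171 × 144 = 168.6 days.
Total: 54.18 + 51.10 + 168.6 days.

Δt = 274 days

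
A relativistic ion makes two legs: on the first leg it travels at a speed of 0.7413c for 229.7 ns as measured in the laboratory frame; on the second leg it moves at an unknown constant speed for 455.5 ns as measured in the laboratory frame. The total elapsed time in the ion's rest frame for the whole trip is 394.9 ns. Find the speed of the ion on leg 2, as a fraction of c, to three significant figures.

β = 0.849

Leg 1: γ = 1/√(1 − 0.7413²) = 1/√0.4505 = 1.490; τ_1 = 229.7/1.490 = 154.2 ns.
Leg 2: speed unknown; τ_2 = 455.5/γ_2.
Total proper time: 154.2 + τ_2 = 394.9, so τ_2 = 394.9 − 154.2 = 240.7 ns.
γ_2 = 455.5/240.7 = 1.892; β = √(1 − 1/γ²) = √0.7207.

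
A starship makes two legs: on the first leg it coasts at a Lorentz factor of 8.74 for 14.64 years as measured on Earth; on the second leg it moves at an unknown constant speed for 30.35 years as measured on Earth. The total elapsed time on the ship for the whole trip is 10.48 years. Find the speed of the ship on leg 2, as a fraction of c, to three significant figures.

β = 0.957

Leg 1: γ = 8.74; τ_1 = 14.64/8.740 = 1.675 years.
Leg 2: speed unknown; τ_2 = 30.35/γ_2.
Total proper time: 1.675 + τ_2 = 10.48, so τ_2 = 10.48 − 1.675 = 8.805 years.
γ_2 = 30.35/8.805 = 3.447; β = √(1 − 1/γ²) = √0.9158.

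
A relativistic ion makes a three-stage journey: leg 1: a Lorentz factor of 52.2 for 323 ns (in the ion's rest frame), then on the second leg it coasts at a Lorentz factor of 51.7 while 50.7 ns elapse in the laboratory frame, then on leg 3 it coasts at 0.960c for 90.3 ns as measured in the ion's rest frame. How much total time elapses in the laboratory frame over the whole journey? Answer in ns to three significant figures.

Δt = 1.72×10⁴ ns

Leg 1: γ = 52.2; Δt_1 = 52.20 × 323 = 1.686×10⁴ ns.
Leg 2: 50.7 ns is already measured in the laboratory frame.
Leg 3: γ = 1/√(1 − 0.960²) = 25/7 ≈ 3.571; Δt_3 = 3.571 × 90.3 = 322.5 ns.
Total: 1.686×10⁴ + 50.70 + 322.5 ns.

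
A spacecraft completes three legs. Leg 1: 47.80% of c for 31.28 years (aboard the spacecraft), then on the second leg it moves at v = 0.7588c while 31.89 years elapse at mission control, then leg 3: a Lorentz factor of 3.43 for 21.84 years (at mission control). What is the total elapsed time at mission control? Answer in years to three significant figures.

Δt = 89.3 years

Leg 1: β = 0.4780; γ = 1/√(1 − 0.4780²) = 1/√0.7715 = 1.138; Δt_1 = 1.138 × 31.28 = 35.61 years.
Leg 2: 31.89 years is already measured at mission control.
Leg 3: 21.84 years is already measured at mission control.
Total: 35.61 + 31.89 + 21.84 years.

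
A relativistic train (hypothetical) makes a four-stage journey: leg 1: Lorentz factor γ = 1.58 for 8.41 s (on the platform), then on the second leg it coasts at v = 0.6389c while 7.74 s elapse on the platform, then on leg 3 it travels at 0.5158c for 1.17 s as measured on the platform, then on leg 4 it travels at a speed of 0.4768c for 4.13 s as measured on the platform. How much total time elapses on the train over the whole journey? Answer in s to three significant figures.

Leg 1: γ = 1.58; τ_1 = 8.41/1.580 = 5.323 s.
Leg 2: γ = 1/√(1 − 0.6389²) = 1/√0.5918 = 1.300; τ_2 = 7.74/1.300 = 5.954 s.
Leg 3: γ = 1/√(1 − 0.5158²) = 1/√0.7340 = 1.167; τ_3 = 1.17/1.167 = 1.002 s.
Leg 4: γ = 1/√(1 − 0.4768²) = 1/√0.7727 = 1.138; τ_4 = 4.13/1.138 = 3.630 s.
Total: 5.323 + 5.954 + 1.002 + 3.630 s.

τ = 15.9 s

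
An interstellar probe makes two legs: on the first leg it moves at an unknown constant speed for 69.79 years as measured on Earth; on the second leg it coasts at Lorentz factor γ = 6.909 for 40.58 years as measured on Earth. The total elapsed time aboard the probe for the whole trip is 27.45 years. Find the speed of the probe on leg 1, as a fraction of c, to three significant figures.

Leg 1: speed unknown; τ_1 = 69.79/γ_1.
Leg 2: γ = 6.909; τ_2 = 40.58/6.909 = 5.873 years.
Total proper time: τ_1 + 5.873 = 27.45, so τ_1 = 27.45 − 5.873 = 21.58 years.
γ_1 = 69.79/21.58 = 3.235; β = √(1 − 1/γ²) = √0.9044.

β = 0.951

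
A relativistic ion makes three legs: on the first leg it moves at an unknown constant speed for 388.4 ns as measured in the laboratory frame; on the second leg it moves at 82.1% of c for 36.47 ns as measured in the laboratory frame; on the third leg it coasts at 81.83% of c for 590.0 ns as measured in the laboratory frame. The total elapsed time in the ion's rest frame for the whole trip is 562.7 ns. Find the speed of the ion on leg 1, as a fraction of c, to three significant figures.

β = 0.853

Leg 1: speed unknown; τ_1 = 388.4/γ_1.
Leg 2: β = 0.821; γ = 1/√(1 − 0.821²) = 1/√0.3260 = 1.752; τ_2 = 36.47/1.752 = 20.82 ns.
Leg 3: β = 0.8183; γ = 1/√(1 − 0.8183²) = 1/√0.3304 = 1.740; τ_3 = 590.0/1.740 = 339.1 ns.
Total proper time: τ_1 + 20.82 + 339.1 = 562.7, so τ_1 = 562.7 − 359.9 = 202.8 ns.
γ_1 = 388.4/202.8 = 1.916; β = √(1 − 1/γ²) = √0.7275.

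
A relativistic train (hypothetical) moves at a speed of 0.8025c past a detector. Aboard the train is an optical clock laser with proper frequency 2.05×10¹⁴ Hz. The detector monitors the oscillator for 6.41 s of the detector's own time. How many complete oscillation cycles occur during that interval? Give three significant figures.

γ = 1/√(1 − 0.8025²) = 1/√0.3560 = 1.676
During 6.41 s of lab time, the oscillator's proper time advances by τ = Δt/γ = 6.41/1.676 = 3.825 s = 3.825×10⁰ s.
N = f × τ = 2.05×10¹⁴ × 3.825×10⁰ = 7.840×10¹⁴.

N = 7.84×10¹⁴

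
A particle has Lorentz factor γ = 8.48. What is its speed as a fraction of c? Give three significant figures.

β = √(1 − 1/γ²) = √(1 − 1/8.48²) = √(1 − 0.01391) = √0.9861

β = 0.993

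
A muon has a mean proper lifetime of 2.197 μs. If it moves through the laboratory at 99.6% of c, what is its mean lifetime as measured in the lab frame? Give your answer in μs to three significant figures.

β = 0.996; γ = 1/√(1 − 0.996²) = 1/√0.007984 = 11.19
The rest-frame lifetime is the proper time; the lab measures the dilated interval Δt = γτ₀ = 11.19 × 2.197 μs.

Δt = 24.6 μs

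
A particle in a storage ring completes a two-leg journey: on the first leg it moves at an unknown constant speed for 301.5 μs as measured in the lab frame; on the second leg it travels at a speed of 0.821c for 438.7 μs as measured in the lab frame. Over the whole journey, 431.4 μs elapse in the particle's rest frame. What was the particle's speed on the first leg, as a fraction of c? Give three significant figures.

Leg 1: speed unknown; τ_1 = 301.5/γ_1.
Leg 2: γ = 1/√(1 − 0.821²) = 1/√0.3260 = 1.752; τ_2 = 438.7/1.752 = 250.5 μs.
Total proper time: τ_1 + 250.5 = 431.4, so τ_1 = 431.4 − 250.5 = 180.9 μs.
γ_1 = 301.5/180.9 = 1.666; β = √(1 − 1/γ²) = √0.6399.

β = 0.800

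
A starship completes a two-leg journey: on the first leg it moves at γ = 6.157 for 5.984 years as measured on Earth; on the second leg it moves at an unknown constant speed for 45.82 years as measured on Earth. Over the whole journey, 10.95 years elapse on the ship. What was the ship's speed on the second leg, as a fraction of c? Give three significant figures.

β = 0.976

Leg 1: γ = 6.157; τ_1 = 5.984/6.157 = 0.9719 years.
Leg 2: speed unknown; τ_2 = 45.82/γ_2.
Total proper time: 0.9719 + τ_2 = 10.95, so τ_2 = 10.95 − 0.9719 = 9.978 years.
γ_2 = 45.82/9.978 = 4.592; β = √(1 − 1/γ²) = √0.9526.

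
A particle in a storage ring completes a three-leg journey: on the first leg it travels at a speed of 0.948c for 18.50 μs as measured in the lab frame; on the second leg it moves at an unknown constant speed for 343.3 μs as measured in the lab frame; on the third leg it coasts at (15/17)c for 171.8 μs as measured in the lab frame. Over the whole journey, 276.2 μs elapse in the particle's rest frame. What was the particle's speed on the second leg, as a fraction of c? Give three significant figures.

β = 0.834

Leg 1: γ = 1/√(1 − 0.948²) = 1/√0.1013 = 3.142; τ_1 = 18.50/3.142 = 5.888 μs.
Leg 2: speed unknown; τ_2 = 343.3/γ_2.
Leg 3: γ = 1/√(1 − (15/17)²) = 17/8 = 2.125; τ_3 = 171.8/2.125 = 80.85 μs.
Total proper time: 5.888 + τ_2 + 80.85 = 276.2, so τ_2 = 276.2 − 86.74 = 189.5 μs.
γ_2 = 343.3/189.5 = 1.812; β = √(1 − 1/γ²) = √0.6954.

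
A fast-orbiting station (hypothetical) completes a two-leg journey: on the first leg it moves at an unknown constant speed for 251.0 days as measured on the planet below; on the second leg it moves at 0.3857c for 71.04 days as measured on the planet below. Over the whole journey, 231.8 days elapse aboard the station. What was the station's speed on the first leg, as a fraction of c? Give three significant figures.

β = 0.749

Leg 1: speed unknown; τ_1 = 251.0/γ_1.
Leg 2: γ = 1/√(1 − 0.3857²) = 1/√0.8512 = 1.084; τ_2 = 71.04/1.084 = 65.54 days.
Total proper time: τ_1 + 65.54 = 231.8, so τ_1 = 231.8 − 65.54 = 166.3 days.
γ_1 = 251.0/166.3 = 1.510; β = √(1 − 1/γ²) = √0.5613.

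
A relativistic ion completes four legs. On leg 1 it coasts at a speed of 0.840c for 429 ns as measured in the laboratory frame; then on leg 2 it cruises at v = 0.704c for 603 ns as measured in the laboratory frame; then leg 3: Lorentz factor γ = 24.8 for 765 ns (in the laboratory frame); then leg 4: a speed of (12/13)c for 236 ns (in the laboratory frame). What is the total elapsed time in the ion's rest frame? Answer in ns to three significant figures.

τ = 783 ns

Leg 1: γ = 1/√(1 − 0.840²) = 1/√0.2944 = 1.843; τ_1 = 429/1.843 = 232.8 ns.
Leg 2: γ = 1/√(1 − 0.704²) = 1/√0.5044 = 1.408; τ_2 = 603/1.408 = 428.3 ns.
Leg 3: γ = 24.8; τ_3 = 765/24.80 = 30.85 ns.
Leg 4: γ = 1/√(1 − (12/13)²) = 13/5 = 2.600; τ_4 = 236/2.600 = 90.77 ns.
Total: 232.8 + 428.3 + 30.85 + 90.77 ns.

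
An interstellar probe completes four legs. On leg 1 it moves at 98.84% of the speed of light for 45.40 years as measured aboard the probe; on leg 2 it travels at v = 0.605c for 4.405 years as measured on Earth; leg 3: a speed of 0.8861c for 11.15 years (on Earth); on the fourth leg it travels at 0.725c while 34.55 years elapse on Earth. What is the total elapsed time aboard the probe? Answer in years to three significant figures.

τ = 77.9 years

Leg 1: 45.40 years is already measured aboard the probe.
Leg 2: γ = 1/√(1 − 0.605²) = 1/√0.6340 = 1.256; τ_2 = 4.405/1.256 = 3.507 years.
Leg 3: γ = 1/√(1 − 0.8861²) = 1/√0.2148 = 2.158; τ_3 = 11.15/2.158 = 5.168 years.
Leg 4: γ = 1/√(1 − 0.725²) = 1/√0.4744 = 1.452; τ_4 = 34.55/1.452 = 23.80 years.
Total: 45.40 + 3.507 + 5.168 + 23.80 years.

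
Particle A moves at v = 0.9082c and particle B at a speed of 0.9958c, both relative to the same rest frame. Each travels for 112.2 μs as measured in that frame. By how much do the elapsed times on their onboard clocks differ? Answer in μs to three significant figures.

A: γ = 1/√(1 − 0.9082²) = 1/√0.1752 = 2.389; τ_A = 112.2/2.389 = 46.96 μs.
B: γ = 1/√(1 − 0.9958²) = 1/√0.008382 = 10.92; τ_B = 112.2/10.92 = 10.27 μs.

|τ_A − τ_B| = 36.7 μs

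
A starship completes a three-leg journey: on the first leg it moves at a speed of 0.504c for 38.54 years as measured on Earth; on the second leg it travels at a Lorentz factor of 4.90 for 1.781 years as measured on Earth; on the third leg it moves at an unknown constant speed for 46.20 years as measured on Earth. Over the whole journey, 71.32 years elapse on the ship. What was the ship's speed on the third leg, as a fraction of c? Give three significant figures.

Leg 1: γ = 1/√(1 − 0.504²) = 1/√0.7460 = 1.158; τ_1 = 38.54/1.158 = 33.29 years.
Leg 2: γ = 4.90; τ_2 = 1.781/4.900 = 0.3635 years.
Leg 3: speed unknown; τ_3 = 46.20/γ_3.
Total proper time: 33.29 + 0.3635 + τ_3 = 71.32, so τ_3 = 71.32 − 33.65 = 37.67 years.
γ_3 = 46.20/37.67 = 1.226; β = √(1 − 1/γ²) = √0.3352.

β = 0.579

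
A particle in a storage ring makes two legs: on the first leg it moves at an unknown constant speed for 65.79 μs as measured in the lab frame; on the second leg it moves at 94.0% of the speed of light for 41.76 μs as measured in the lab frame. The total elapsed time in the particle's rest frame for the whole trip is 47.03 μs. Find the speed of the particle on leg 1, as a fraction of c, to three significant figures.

β = 0.867

Leg 1: speed unknown; τ_1 = 65.79/γ_1.
Leg 2: β = 0.940; γ = 1/√(1 − 0.940²) = 1/√0.1164 = 2.931; τ_2 = 41.76/2.931 = 14.25 μs.
Total proper time: τ_1 + 14.25 = 47.03, so τ_1 = 47.03 − 14.25 = 32.78 μs.
γ_1 = 65.79/32.78 = 2.007; β = √(1 − 1/γ²) = √0.7517.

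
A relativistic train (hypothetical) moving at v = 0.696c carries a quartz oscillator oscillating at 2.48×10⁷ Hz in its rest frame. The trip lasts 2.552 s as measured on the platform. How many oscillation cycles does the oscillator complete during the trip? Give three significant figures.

γ = 1/√(1 − 0.696²) = 1/√0.5156 = 1.393
The oscillator's own cycle count is N = f × τ where τ is the proper time on the train. τ = Δt/γ = 2.552/1.393 = 1.832 s = 1.832×10⁰ s.
N = 2.48×10⁷ × 1.832×10⁰ = 4.544×10⁷.

N = 4.54×10⁷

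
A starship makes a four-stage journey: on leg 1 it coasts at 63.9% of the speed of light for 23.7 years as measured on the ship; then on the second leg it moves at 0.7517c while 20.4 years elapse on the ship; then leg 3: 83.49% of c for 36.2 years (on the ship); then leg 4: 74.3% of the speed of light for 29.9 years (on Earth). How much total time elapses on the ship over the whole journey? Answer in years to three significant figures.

Leg 1: 23.7 years is already measured on the ship.
Leg 2: 20.4 years is already measured on the ship.
Leg 3: 36.2 years is already measured on the ship.
Leg 4: β = 0.743; γ = 1/√(1 − 0.743²) = 1/√0.4480 = 1.494; τ_4 = 29.9/1.494 = 20.01 years.
Total: 23.70 + 20.40 + 36.20 + 20.01 years.

τ = 100 years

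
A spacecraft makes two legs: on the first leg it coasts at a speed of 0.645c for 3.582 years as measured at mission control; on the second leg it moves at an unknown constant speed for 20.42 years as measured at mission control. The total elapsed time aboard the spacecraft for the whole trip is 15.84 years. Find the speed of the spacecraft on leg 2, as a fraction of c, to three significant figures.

Leg 1: γ = 1/√(1 − 0.645²) = 1/√0.5840 = 1.309; τ_1 = 3.582/1.309 = 2.737 years.
Leg 2: speed unknown; τ_2 = 20.42/γ_2.
Total proper time: 2.737 + τ_2 = 15.84, so τ_2 = 15.84 − 2.737 = 13.10 years.
γ_2 = 20.42/13.10 = 1.558; β = √(1 − 1/γ²) = √0.5883.

β = 0.767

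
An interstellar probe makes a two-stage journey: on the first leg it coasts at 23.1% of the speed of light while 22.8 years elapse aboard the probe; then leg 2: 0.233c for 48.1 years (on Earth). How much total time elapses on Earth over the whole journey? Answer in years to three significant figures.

Δt = 71.5 years

Leg 1: β = 0.231; γ = 1/√(1 − 0.231²) = 1/√0.9466 = 1.028; Δt_1 = 1.028 × 22.8 = 23.43 years.
Leg 2: 48.1 years is already measured on Earth.
Total: 23.43 + 48.10 years.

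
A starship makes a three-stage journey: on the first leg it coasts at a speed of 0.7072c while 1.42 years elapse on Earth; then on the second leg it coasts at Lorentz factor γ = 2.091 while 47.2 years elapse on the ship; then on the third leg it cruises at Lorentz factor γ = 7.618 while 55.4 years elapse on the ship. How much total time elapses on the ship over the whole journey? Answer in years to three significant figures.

Leg 1: γ = 1/√(1 − 0.7072²) = 1/√0.4999 = 1.414; τ_1 = 1.42/1.414 = 1.004 years.
Leg 2: 47.2 years is already measured on the ship.
Leg 3: 55.4 years is already measured on the ship.
Total: 1.004 + 47.20 + 55.40 years.

τ = 104 years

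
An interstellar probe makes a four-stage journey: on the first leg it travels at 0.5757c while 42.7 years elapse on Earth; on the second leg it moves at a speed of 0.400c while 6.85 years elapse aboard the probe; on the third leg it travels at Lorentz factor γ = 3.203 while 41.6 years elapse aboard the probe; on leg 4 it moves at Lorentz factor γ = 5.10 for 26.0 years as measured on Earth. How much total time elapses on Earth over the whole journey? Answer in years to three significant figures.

Δt = 209 years

Leg 1: 42.7 years is already measured on Earth.
Leg 2: γ = 1/√(1 − 0.400²) = 1/√0.8400 = 1.091; Δt_2 = 1.091 × 6.85 = 7.474 years.
Leg 3: γ = 3.203; Δt_3 = 3.203 × 41.6 = 133.2 years.
Leg 4: 26.0 years is already measured on Earth.
Total: 42.70 + 7.474 + 133.2 + 26.00 years.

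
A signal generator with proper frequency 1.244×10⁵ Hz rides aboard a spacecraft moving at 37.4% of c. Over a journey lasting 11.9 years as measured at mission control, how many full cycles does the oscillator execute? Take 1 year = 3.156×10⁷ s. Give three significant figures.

N = 4.33×10¹³

β = 0.374; γ = 1/√(1 − 0.374²) = 1/√0.8601 = 1.078
The oscillator's own cycle count is N = f × τ where τ is the proper time aboard the spacecraft. τ = Δt/γ = 11.9/1.078 = 11.04 years = 3.483×10⁸ s.
N = 1.244×10⁵ × 3.483×10⁸ = 4.333×10¹³.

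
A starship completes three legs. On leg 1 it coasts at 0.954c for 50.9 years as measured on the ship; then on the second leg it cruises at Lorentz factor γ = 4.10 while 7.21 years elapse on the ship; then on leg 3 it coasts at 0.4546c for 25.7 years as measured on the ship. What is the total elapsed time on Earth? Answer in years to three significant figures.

Δt = 228 years

Leg 1: γ = 1/√(1 − 0.954²) = 1/√0.08988 = 3.335; Δt_1 = 3.335 × 50.9 = 169.8 years.
Leg 2: γ = 4.10; Δt_2 = 4.100 × 7.21 = 29.56 years.
Leg 3: γ = 1/√(1 − 0.4546²) = 1/√0.7933 = 1.123; Δt_3 = 1.123 × 25.7 = 28.85 years.
Total: 169.8 + 29.56 + 28.85 years.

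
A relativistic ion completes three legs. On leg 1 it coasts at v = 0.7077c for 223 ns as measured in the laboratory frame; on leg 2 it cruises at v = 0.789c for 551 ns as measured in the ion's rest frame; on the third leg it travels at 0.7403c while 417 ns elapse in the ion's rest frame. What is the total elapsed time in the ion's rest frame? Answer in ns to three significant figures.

τ = 1130 ns

Leg 1: γ = 1/√(1 − 0.7077²) = 1/√0.4992 = 1.415; τ_1 = 223/1.415 = 157.6 ns.
Leg 2: 551 ns is already measured in the ion's rest frame.
Leg 3: 417 ns is already measured in the ion's rest frame.
Total: 157.6 + 551.0 + 417.0 ns.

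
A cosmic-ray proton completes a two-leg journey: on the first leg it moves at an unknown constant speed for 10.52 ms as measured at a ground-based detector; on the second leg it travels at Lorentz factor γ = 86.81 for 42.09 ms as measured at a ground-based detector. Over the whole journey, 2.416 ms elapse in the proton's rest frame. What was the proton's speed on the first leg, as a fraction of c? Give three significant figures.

Leg 1: speed unknown; τ_1 = 10.52/γ_1.
Leg 2: γ = 86.81; τ_2 = 42.09/86.81 = 0.4849 ms.
Total proper time: τ_1 + 0.4849 = 2.416, so τ_1 = 2.416 − 0.4849 = 1.931 ms.
γ_1 = 10.52/1.931 = 5.448; β = √(1 − 1/γ²) = √0.9663.

β = 0.983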